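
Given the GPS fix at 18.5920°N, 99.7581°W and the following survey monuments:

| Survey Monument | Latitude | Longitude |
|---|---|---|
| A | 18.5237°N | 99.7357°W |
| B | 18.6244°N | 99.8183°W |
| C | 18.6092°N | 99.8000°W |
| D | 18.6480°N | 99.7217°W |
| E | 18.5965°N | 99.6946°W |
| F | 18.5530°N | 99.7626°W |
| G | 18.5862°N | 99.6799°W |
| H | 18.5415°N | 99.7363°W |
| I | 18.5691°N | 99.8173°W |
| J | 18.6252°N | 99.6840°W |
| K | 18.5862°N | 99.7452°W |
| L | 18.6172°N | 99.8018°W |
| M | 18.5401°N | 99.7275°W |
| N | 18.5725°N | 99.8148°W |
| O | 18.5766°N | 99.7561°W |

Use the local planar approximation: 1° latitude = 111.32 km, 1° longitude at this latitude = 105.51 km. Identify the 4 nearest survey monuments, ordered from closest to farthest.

K, O, F, C

Distances from 18.5920°N, 99.7581°W:
A: √((-0.0683·111.32)² + (0.0224·105.51)²) = √(57.807981 + 5.585773) = 7.9620 km
B: √((0.0324·111.32)² + (-0.0602·105.51)²) = √(13.008775 + 40.344118) = 7.3043 km
C: √((0.0172·111.32)² + (-0.0419·105.51)²) = √(3.666091 + 19.544083) = 4.8177 km
D: √((0.0560·111.32)² + (0.0364·105.51)²) = √(38.861759 + 14.749932) = 7.3220 km
E: √((0.0045·111.32)² + (0.0635·105.51)²) = √(0.250941 + 44.888459) = 6.7186 km
F: √((-0.0390·111.32)² + (-0.0045·105.51)²) = √(18.848449 + 0.225430) = 4.3674 km
G: √((-0.0058·111.32)² + (0.0782·105.51)²) = √(0.416872 + 68.077054) = 8.2761 km
H: √((-0.0505·111.32)² + (0.0218·105.51)²) = √(31.603061 + 5.290543) = 6.0740 km
I: √((-0.0229·111.32)² + (-0.0592·105.51)²) = √(6.498563 + 39.014915) = 6.7464 km
J: √((0.0332·111.32)² + (0.0741·105.51)²) = √(13.659115 + 61.125674) = 8.6478 km
K: √((-0.0058·111.32)² + (0.0129·105.51)²) = √(0.416872 + 1.852536) = 1.5065 km
L: √((0.0252·111.32)² + (-0.0437·105.51)²) = √(7.869506 + 21.259357) = 5.3971 km
M: √((-0.0519·111.32)² + (0.0306·105.51)²) = √(33.379599 + 10.423897) = 6.6184 km
N: √((-0.0195·111.32)² + (-0.0567·105.51)²) = √(4.712112 + 35.789313) = 6.3641 km
O: √((-0.0154·111.32)² + (0.0020·105.51)²) = √(2.938920 + 0.044529) = 1.7273 km
Sorted: K (1.5065 km) < O (1.7273 km) < F (4.3674 km) < C (4.8177 km) < L (5.3971 km) < H (6.0740 km) < …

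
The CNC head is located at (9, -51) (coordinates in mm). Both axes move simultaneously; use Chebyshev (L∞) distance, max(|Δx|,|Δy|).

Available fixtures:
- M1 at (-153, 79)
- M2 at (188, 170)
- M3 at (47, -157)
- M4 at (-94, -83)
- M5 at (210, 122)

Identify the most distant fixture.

M2

Distances from (9, -51):
M1: max(|-162|, |130|) = 162 mm
M2: max(|179|, |221|) = 221 mm
M3: max(|38|, |-106|) = 106 mm
M4: max(|-103|, |-32|) = 103 mm
M5: max(|201|, |173|) = 201 mm
Maximum: M2 at 221 mm.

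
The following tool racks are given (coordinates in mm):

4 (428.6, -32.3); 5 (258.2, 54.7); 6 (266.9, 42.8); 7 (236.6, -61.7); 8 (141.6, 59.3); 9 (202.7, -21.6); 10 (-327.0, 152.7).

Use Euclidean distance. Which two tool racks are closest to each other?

5 and 6

Pairwise distances:
4–5: 191.3 mm
4–6: 178.3 mm
4–7: 194.2 mm
4–8: 301.3 mm
4–9: 226.2 mm
4–10: 777.9 mm
5–6: 14.7 mm
5–7: 118.4 mm
5–8: 116.7 mm
5–9: 94.4 mm
5–10: 593.3 mm
6–7: 108.8 mm
6–8: 126.4 mm
6–9: 90.9 mm
6–10: 604.0 mm
7–8: 153.8 mm
7–9: 52.5 mm
7–10: 603.0 mm
8–9: 101.4 mm
8–10: 477.8 mm
9–10: 557.6 mm
Closest pair: 5–6 at 14.7 mm.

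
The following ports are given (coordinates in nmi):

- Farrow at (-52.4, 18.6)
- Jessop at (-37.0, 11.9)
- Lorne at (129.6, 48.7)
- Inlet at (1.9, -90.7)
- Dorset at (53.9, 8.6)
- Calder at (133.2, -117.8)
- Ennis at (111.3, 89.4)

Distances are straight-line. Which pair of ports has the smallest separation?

Pairwise distances:
Farrow–Jessop: 16.8 nmi
Farrow–Lorne: 184.5 nmi
Farrow–Inlet: 122.0 nmi
Farrow–Dorset: 106.8 nmi
Farrow–Calder: 230.3 nmi
Farrow–Ennis: 178.4 nmi
Jessop–Lorne: 170.6 nmi
Jessop–Inlet: 109.7 nmi
Jessop–Dorset: 91.0 nmi
Jessop–Calder: 214.0 nmi
Jessop–Ennis: 167.3 nmi
Lorne–Inlet: 189.0 nmi
Lorne–Dorset: 85.7 nmi
Lorne–Calder: 166.5 nmi
Lorne–Ennis: 44.6 nmi
Inlet–Dorset: 112.1 nmi
Inlet–Calder: 134.1 nmi
Inlet–Ennis: 210.7 nmi
Dorset–Calder: 149.2 nmi
Dorset–Ennis: 99.1 nmi
Calder–Ennis: 208.4 nmi
Closest pair: Farrow–Jessop at 16.8 nmi.

Farrow and Jessop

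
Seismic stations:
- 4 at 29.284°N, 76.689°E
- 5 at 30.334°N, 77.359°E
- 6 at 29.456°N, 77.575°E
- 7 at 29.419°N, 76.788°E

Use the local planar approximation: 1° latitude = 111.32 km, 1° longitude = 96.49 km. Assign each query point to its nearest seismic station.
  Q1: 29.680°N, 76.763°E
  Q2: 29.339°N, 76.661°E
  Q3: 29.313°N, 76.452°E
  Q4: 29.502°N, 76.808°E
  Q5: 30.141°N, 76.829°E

Q1 at 29.680°N, 76.763°E:
  4: 44.657 km
  5: 92.777 km
  6: 82.222 km
  7: 29.154 km
  → nearest: 7 (29.154 km)
Q2 at 29.339°N, 76.661°E:
  4: 6.692 km
  5: 129.632 km
  6: 89.148 km
  7: 15.148 km
  → nearest: 4 (6.692 km)
Q3 at 29.313°N, 76.452°E:
  4: 23.095 km
  5: 143.448 km
  6: 109.521 km
  7: 34.501 km
  → nearest: 4 (23.095 km)
Q4 at 29.502°N, 76.808°E:
  4: 26.847 km
  5: 106.793 km
  6: 74.185 km
  7: 9.439 km
  → nearest: 7 (9.439 km)
Q5 at 30.141°N, 76.829°E:
  4: 96.353 km
  5: 55.469 km
  6: 104.862 km
  7: 80.470 km
  → nearest: 5 (55.469 km)

Q1→7; Q2→4; Q3→4; Q4→7; Q5→5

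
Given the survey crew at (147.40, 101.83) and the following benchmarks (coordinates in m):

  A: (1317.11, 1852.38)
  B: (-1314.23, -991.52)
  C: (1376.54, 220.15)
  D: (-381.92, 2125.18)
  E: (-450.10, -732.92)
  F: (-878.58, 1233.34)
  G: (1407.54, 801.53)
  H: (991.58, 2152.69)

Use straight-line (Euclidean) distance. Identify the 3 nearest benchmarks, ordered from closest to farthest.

Distances from (147.40, 101.83):
A: 2105.39 m
B: 1825.32 m
C: 1234.82 m
D: 2091.44 m
E: 1026.55 m
F: 1527.40 m
G: 1441.36 m
H: 2217.81 m
Sorted: E (1026.55 m) < C (1234.82 m) < G (1441.36 m) < F (1527.40 m) < B (1825.32 m) < …

E, C, G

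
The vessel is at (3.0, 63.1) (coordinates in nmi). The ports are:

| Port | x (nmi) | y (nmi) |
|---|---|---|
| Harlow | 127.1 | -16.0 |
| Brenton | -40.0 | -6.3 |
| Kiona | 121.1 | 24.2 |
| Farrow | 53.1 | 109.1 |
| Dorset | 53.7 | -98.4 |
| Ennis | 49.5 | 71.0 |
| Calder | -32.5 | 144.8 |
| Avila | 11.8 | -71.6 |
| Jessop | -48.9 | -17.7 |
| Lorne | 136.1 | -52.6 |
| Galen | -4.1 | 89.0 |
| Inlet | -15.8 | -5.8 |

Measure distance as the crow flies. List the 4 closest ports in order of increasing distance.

Distances from (3.0, 63.1):
Harlow: √((124.1)² + (-79.1)²) = √(15400.810 + 6256.810) = 147.2 nmi
Brenton: √((-43.0)² + (-69.4)²) = √(1849.000 + 4816.360) = 81.6 nmi
Kiona: √((118.1)² + (-38.9)²) = √(13947.610 + 1513.210) = 124.3 nmi
Farrow: √((50.1)² + (46.0)²) = √(2510.010 + 2116.000) = 68.0 nmi
Dorset: √((50.7)² + (-161.5)²) = √(2570.490 + 26082.250) = 169.3 nmi
Ennis: √((46.5)² + (7.9)²) = √(2162.250 + 62.410) = 47.2 nmi
Calder: √((-35.5)² + (81.7)²) = √(1260.250 + 6674.890) = 89.1 nmi
Avila: √((8.8)² + (-134.7)²) = √(77.440 + 18144.090) = 135.0 nmi
Jessop: √((-51.9)² + (-80.8)²) = √(2693.610 + 6528.640) = 96.0 nmi
Lorne: √((133.1)² + (-115.7)²) = √(17715.610 + 13386.490) = 176.4 nmi
Galen: √((-7.1)² + (25.9)²) = √(50.410 + 670.810) = 26.9 nmi
Inlet: √((-18.8)² + (-68.9)²) = √(353.440 + 4747.210) = 71.4 nmi
Sorted: Galen (26.9 nmi) < Ennis (47.2 nmi) < Farrow (68.0 nmi) < Inlet (71.4 nmi) < Brenton (81.6 nmi) < Calder (89.1 nmi) < …

Galen, Ennis, Farrow, Inlet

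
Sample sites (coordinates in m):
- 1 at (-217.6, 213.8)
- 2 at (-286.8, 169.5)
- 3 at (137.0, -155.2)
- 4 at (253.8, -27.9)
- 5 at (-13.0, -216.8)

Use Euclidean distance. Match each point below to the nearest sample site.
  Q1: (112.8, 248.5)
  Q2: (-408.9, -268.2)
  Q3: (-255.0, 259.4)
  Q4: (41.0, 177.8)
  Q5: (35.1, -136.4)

Q1 at (112.8, 248.5):
  1: √((-330.4)² + (-34.7)²) = √(109164.160 + 1204.090) = 332.2 m
  2: √((-399.6)² + (-79.0)²) = √(159680.160 + 6241.000) = 407.3 m
  3: √((24.2)² + (-403.7)²) = √(585.640 + 162973.690) = 404.4 m
  4: √((141.0)² + (-276.4)²) = √(19881.000 + 76396.960) = 310.3 m
  5: √((-125.8)² + (-465.3)²) = √(15825.640 + 216504.090) = 482.0 m
  → nearest: 4 (310.3 m)
Q2 at (-408.9, -268.2):
  1: √((191.3)² + (482.0)²) = √(36595.690 + 232324.000) = 518.6 m
  2: √((122.1)² + (437.7)²) = √(14908.410 + 191581.290) = 454.4 m
  3: √((545.9)² + (113.0)²) = √(298006.810 + 12769.000) = 557.5 m
  4: √((662.7)² + (240.3)²) = √(439171.290 + 57744.090) = 704.9 m
  5: √((395.9)² + (51.4)²) = √(156736.810 + 2641.960) = 399.2 m
  → nearest: 5 (399.2 m)
Q3 at (-255.0, 259.4):
  1: √((37.4)² + (-45.6)²) = √(1398.760 + 2079.360) = 59.0 m
  2: √((-31.8)² + (-89.9)²) = √(1011.240 + 8082.010) = 95.4 m
  3: √((392.0)² + (-414.6)²) = √(153664.000 + 171893.160) = 570.6 m
  4: √((508.8)² + (-287.3)²) = √(258877.440 + 82541.290) = 584.3 m
  5: √((242.0)² + (-476.2)²) = √(58564.000 + 226766.440) = 534.2 m
  → nearest: 1 (59.0 m)
Q4 at (41.0, 177.8):
  1: √((-258.6)² + (36.0)²) = √(66873.960 + 1296.000) = 261.1 m
  2: √((-327.8)² + (-8.3)²) = √(107452.840 + 68.890) = 327.9 m
  3: √((96.0)² + (-333.0)²) = √(9216.000 + 110889.000) = 346.6 m
  4: √((212.8)² + (-205.7)²) = √(45283.840 + 42312.490) = 296.0 m
  5: √((-54.0)² + (-394.6)²) = √(2916.000 + 155709.160) = 398.3 m
  → nearest: 1 (261.1 m)
Q5 at (35.1, -136.4):
  1: √((-252.7)² + (350.2)²) = √(63857.290 + 122640.040) = 431.9 m
  2: √((-321.9)² + (305.9)²) = √(103619.610 + 93574.810) = 444.1 m
  3: √((101.9)² + (-18.8)²) = √(10383.610 + 353.440) = 103.6 m
  4: √((218.7)² + (108.5)²) = √(47829.690 + 11772.250) = 244.1 m
  5: √((-48.1)² + (-80.4)²) = √(2313.610 + 6464.160) = 93.7 m
  → nearest: 5 (93.7 m)

Q1→4; Q2→5; Q3→1; Q4→1; Q5→5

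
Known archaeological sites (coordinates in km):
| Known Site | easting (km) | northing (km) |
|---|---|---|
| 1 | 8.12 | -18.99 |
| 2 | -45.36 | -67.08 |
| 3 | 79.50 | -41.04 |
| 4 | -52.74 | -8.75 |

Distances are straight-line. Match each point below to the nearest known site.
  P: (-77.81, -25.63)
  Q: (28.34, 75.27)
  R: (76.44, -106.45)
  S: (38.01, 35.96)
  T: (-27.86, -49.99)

P→4; Q→1; R→3; S→1; T→2

P at (-77.81, -25.63):
  1: √((85.93)² + (6.64)²) = √(7383.9649 + 44.0896) = 86.19 km
  2: √((32.45)² + (-41.45)²) = √(1053.0025 + 1718.1025) = 52.64 km
  3: √((157.31)² + (-15.41)²) = √(24746.4361 + 237.4681) = 158.06 km
  4: √((25.07)² + (16.88)²) = √(628.5049 + 284.9344) = 30.22 km
  → nearest: 4 (30.22 km)
Q at (28.34, 75.27):
  1: √((-20.22)² + (-94.26)²) = √(408.8484 + 8884.9476) = 96.40 km
  2: √((-73.70)² + (-142.35)²) = √(5431.6900 + 20263.5225) = 160.30 km
  3: √((51.16)² + (-116.31)²) = √(2617.3456 + 13528.0161) = 127.06 km
  4: √((-81.08)² + (-84.02)²) = √(6573.9664 + 7059.3604) = 116.76 km
  → nearest: 1 (96.40 km)
R at (76.44, -106.45):
  1: √((-68.32)² + (87.46)²) = √(4667.6224 + 7649.2516) = 110.98 km
  2: √((-121.80)² + (39.37)²) = √(14835.2400 + 1549.9969) = 128.00 km
  3: √((3.06)² + (65.41)²) = √(9.3636 + 4278.4681) = 65.48 km
  4: √((-129.18)² + (97.70)²) = √(16687.4724 + 9545.2900) = 161.97 km
  → nearest: 3 (65.48 km)
S at (38.01, 35.96):
  1: √((-29.89)² + (-54.95)²) = √(893.4121 + 3019.5025) = 62.55 km
  2: √((-83.37)² + (-103.04)²) = √(6950.5569 + 10617.2416) = 132.54 km
  3: √((41.49)² + (-77.00)²) = √(1721.4201 + 5929.0000) = 87.47 km
  4: √((-90.75)² + (-44.71)²) = √(8235.5625 + 1998.9841) = 101.17 km
  → nearest: 1 (62.55 km)
T at (-27.86, -49.99):
  1: √((35.98)² + (31.00)²) = √(1294.5604 + 961.0000) = 47.49 km
  2: √((-17.50)² + (-17.09)²) = √(306.2500 + 292.0681) = 24.46 km
  3: √((107.36)² + (8.95)²) = √(11526.1696 + 80.1025) = 107.73 km
  4: √((-24.88)² + (41.24)²) = √(619.0144 + 1700.7376) = 48.16 km
  → nearest: 2 (24.46 km)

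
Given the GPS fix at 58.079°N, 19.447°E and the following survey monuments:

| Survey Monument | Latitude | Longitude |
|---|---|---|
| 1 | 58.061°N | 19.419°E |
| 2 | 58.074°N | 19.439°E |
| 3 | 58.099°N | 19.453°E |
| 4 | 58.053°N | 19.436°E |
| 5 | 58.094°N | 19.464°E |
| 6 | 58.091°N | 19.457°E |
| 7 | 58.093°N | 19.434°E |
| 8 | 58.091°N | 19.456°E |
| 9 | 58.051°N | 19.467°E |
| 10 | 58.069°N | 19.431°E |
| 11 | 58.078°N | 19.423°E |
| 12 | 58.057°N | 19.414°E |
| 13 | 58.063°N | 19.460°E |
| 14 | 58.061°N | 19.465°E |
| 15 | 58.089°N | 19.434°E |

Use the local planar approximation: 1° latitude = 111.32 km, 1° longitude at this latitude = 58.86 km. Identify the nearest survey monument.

Distances from 58.079°N, 19.447°E:
1: √((-0.018·111.32)² + (-0.028·58.86)²) = √(4.01505 + 2.71617) = 2.594 km
2: √((-0.005·111.32)² + (-0.008·58.86)²) = √(0.30980 + 0.22173) = 0.729 km
3: √((0.020·111.32)² + (0.006·58.86)²) = √(4.95686 + 0.12472) = 2.254 km
4: √((-0.026·111.32)² + (-0.011·58.86)²) = √(8.37709 + 0.41920) = 2.966 km
5: √((0.015·111.32)² + (0.017·58.86)²) = √(2.78823 + 1.00124) = 1.947 km
6: √((0.012·111.32)² + (0.010·58.86)²) = √(1.78447 + 0.34645) = 1.460 km
7: √((0.014·111.32)² + (-0.013·58.86)²) = √(2.42886 + 0.58550) = 1.736 km
8: √((0.012·111.32)² + (0.009·58.86)²) = √(1.78447 + 0.28062) = 1.437 km
9: √((-0.028·111.32)² + (0.020·58.86)²) = √(9.71544 + 1.38580) = 3.332 km
10: √((-0.010·111.32)² + (-0.016·58.86)²) = √(1.23921 + 0.88691) = 1.458 km
11: √((-0.001·111.32)² + (-0.024·58.86)²) = √(0.01239 + 1.99555) = 1.417 km
12: √((-0.022·111.32)² + (-0.033·58.86)²) = √(5.99780 + 3.77284) = 3.126 km
13: √((-0.016·111.32)² + (0.013·58.86)²) = √(3.17239 + 0.58550) = 1.939 km
14: √((-0.018·111.32)² + (0.018·58.86)²) = √(4.01505 + 1.12250) = 2.267 km
15: √((0.010·111.32)² + (-0.013·58.86)²) = √(1.23921 + 0.58550) = 1.351 km
Minimum: 2 at 0.729 km.

2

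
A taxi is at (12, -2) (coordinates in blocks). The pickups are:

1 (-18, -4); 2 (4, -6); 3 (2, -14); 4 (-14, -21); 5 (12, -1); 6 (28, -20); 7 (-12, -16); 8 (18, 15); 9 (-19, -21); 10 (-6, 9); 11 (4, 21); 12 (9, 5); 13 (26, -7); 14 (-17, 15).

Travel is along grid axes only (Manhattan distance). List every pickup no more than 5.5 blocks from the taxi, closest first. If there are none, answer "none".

Distances from (12, -2):
1: |-30| + |-2| = 30 + 2 = 32 blocks
2: |-8| + |-4| = 8 + 4 = 12 blocks
3: |-10| + |-12| = 10 + 12 = 22 blocks
4: |-26| + |-19| = 26 + 19 = 45 blocks
5: |0| + |1| = 0 + 1 = 1 blocks
6: |16| + |-18| = 16 + 18 = 34 blocks
7: |-24| + |-14| = 24 + 14 = 38 blocks
8: |6| + |17| = 6 + 17 = 23 blocks
9: |-31| + |-19| = 31 + 19 = 50 blocks
10: |-18| + |11| = 18 + 11 = 29 blocks
11: |-8| + |23| = 8 + 23 = 31 blocks
12: |-3| + |7| = 3 + 7 = 10 blocks
13: |14| + |-5| = 14 + 5 = 19 blocks
14: |-29| + |17| = 29 + 17 = 46 blocks
Threshold 5.5 blocks: 5 (1 blocks) is within range.

5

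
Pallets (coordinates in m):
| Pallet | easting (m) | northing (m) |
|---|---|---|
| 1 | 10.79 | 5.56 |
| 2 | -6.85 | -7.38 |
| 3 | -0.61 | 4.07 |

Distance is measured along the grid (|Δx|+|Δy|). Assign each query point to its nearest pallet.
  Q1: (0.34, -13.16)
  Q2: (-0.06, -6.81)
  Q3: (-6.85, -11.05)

Q1→2; Q2→2; Q3→2

Q1 at (0.34, -13.16):
  1: |10.45| + |18.72| = 10.45 + 18.72 = 29.17 m
  2: |-7.19| + |5.78| = 7.19 + 5.78 = 12.97 m
  3: |-0.95| + |17.23| = 0.95 + 17.23 = 18.18 m
  → nearest: 2 (12.97 m)
Q2 at (-0.06, -6.81):
  1: |10.85| + |12.37| = 10.85 + 12.37 = 23.22 m
  2: |-6.79| + |-0.57| = 6.79 + 0.57 = 7.36 m
  3: |-0.55| + |10.88| = 0.55 + 10.88 = 11.43 m
  → nearest: 2 (7.36 m)
Q3 at (-6.85, -11.05):
  1: |17.64| + |16.61| = 17.64 + 16.61 = 34.25 m
  2: |0.00| + |3.67| = 0.00 + 3.67 = 3.67 m
  3: |6.24| + |15.12| = 6.24 + 15.12 = 21.36 m
  → nearest: 2 (3.67 m)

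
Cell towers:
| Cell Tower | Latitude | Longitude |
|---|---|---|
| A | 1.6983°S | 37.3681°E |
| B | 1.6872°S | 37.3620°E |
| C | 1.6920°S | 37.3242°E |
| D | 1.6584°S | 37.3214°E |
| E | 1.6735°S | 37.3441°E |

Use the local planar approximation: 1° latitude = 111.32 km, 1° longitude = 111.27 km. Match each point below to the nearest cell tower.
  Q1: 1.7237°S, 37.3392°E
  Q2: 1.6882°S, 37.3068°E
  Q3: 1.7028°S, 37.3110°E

Q1 at 1.7237°S, 37.3392°E:
  A: 4.2820 km
  B: 4.7902 km
  C: 3.9036 km
  D: 7.5342 km
  E: 5.6148 km
  → nearest: C (3.9036 km)
Q2 at 1.6882°S, 37.3068°E:
  A: 6.9129 km
  B: 6.1431 km
  C: 1.9818 km
  D: 3.6938 km
  E: 4.4613 km
  → nearest: C (1.9818 km)
Q3 at 1.7028°S, 37.3110°E:
  A: 6.3732 km
  B: 5.9345 km
  C: 1.8981 km
  D: 5.0763 km
  E: 4.9197 km
  → nearest: C (1.8981 km)

Q1→C; Q2→C; Q3→C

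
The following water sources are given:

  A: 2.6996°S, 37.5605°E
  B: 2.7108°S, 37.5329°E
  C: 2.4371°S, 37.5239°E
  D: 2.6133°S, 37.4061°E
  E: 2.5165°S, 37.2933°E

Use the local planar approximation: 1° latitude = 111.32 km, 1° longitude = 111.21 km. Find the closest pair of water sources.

Pairwise distances:
A–B: 3.3130 km
A–C: 29.5036 km
A–D: 19.6756 km
A–E: 36.0341 km
B–C: 30.4847 km
B–D: 17.7947 km
B–E: 34.3197 km
C–D: 23.5872 km
C–E: 27.1255 km
D–E: 16.5373 km
Closest pair: A–B at 3.3130 km.

A and B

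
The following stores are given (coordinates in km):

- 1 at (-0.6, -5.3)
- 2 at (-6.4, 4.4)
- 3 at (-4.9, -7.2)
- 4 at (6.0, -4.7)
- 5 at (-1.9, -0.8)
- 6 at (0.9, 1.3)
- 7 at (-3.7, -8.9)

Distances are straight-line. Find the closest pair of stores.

3 and 7

Pairwise distances:
1–2: √((-5.8)² + (9.7)²) = √(33.6400 + 94.0900) = 11.30 km
1–3: √((-4.3)² + (-1.9)²) = √(18.4900 + 3.6100) = 4.70 km
1–4: √((6.6)² + (0.6)²) = √(43.5600 + 0.3600) = 6.63 km
1–5: √((-1.3)² + (4.5)²) = √(1.6900 + 20.2500) = 4.68 km
1–6: √((1.5)² + (6.6)²) = √(2.2500 + 43.5600) = 6.77 km
1–7: √((-3.1)² + (-3.6)²) = √(9.6100 + 12.9600) = 4.75 km
2–3: √((1.5)² + (-11.6)²) = √(2.2500 + 134.5600) = 11.70 km
2–4: √((12.4)² + (-9.1)²) = √(153.7600 + 82.8100) = 15.38 km
2–5: √((4.5)² + (-5.2)²) = √(20.2500 + 27.0400) = 6.88 km
2–6: √((7.3)² + (-3.1)²) = √(53.2900 + 9.6100) = 7.93 km
2–7: √((2.7)² + (-13.3)²) = √(7.2900 + 176.8900) = 13.57 km
3–4: √((10.9)² + (2.5)²) = √(118.8100 + 6.2500) = 11.18 km
3–5: √((3.0)² + (6.4)²) = √(9.0000 + 40.9600) = 7.07 km
3–6: √((5.8)² + (8.5)²) = √(33.6400 + 72.2500) = 10.29 km
3–7: √((1.2)² + (-1.7)²) = √(1.4400 + 2.8900) = 2.08 km
4–5: √((-7.9)² + (3.9)²) = √(62.4100 + 15.2100) = 8.81 km
4–6: √((-5.1)² + (6.0)²) = √(26.0100 + 36.0000) = 7.87 km
4–7: √((-9.7)² + (-4.2)²) = √(94.0900 + 17.6400) = 10.57 km
5–6: √((2.8)² + (2.1)²) = √(7.8400 + 4.4100) = 3.50 km
5–7: √((-1.8)² + (-8.1)²) = √(3.2400 + 65.6100) = 8.30 km
6–7: √((-4.6)² + (-10.2)²) = √(21.1600 + 104.0400) = 11.19 km
Closest pair: 3–7 at 2.08 km.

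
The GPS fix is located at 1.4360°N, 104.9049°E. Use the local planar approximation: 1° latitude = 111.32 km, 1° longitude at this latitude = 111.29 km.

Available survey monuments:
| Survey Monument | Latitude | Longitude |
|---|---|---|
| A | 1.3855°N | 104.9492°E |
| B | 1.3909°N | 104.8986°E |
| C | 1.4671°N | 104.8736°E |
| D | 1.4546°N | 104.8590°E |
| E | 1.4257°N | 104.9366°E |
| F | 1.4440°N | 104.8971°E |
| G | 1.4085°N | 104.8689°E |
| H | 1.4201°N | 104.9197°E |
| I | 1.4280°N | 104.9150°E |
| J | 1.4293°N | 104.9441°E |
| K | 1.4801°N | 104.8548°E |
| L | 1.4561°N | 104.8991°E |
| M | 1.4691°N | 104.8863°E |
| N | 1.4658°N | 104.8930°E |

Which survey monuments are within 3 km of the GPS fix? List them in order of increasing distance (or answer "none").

Distances from 1.4360°N, 104.9049°E:
A: √((-0.0505·111.32)² + (0.0443·111.29)²) = √(31.603061 + 24.306349) = 7.4773 km
B: √((-0.0451·111.32)² + (-0.0063·111.29)²) = √(25.205742 + 0.491579) = 5.0693 km
C: √((0.0311·111.32)² + (-0.0313·111.29)²) = √(11.985804 + 12.133915) = 4.9112 km
D: √((0.0186·111.32)² + (-0.0459·111.29)²) = √(4.287186 + 26.093820) = 5.5119 km
E: √((-0.0103·111.32)² + (0.0317·111.29)²) = √(1.314682 + 12.446029) = 3.7095 km
F: √((0.0080·111.32)² + (-0.0078·111.29)²) = √(0.793097 + 0.753532) = 1.2436 km
G: √((-0.0275·111.32)² + (-0.0360·111.29)²) = √(9.371558 + 16.051561) = 5.0421 km
H: √((-0.0159·111.32)² + (0.0148·111.29)²) = √(3.132858 + 2.712912) = 2.4178 km
I: √((-0.0080·111.32)² + (0.0101·111.29)²) = √(0.793097 + 1.263441) = 1.4341 km
J: √((-0.0067·111.32)² + (0.0392·111.29)²) = √(0.556283 + 19.032000) = 4.4259 km
K: √((0.0441·111.32)² + (-0.0501·111.29)²) = √(24.100362 + 31.087639) = 7.4289 km
L: √((0.0201·111.32)² + (-0.0058·111.29)²) = √(5.006549 + 0.416647) = 2.3288 km
M: √((0.0331·111.32)² + (-0.0186·111.29)²) = √(13.576955 + 4.284875) = 4.2263 km
N: √((0.0298·111.32)² + (-0.0119·111.29)²) = √(11.004718 + 1.753906) = 3.5719 km
Threshold 3 km: F (1.2436 km), I (1.4341 km), L (2.3288 km), H (2.4178 km) are within range.

F, I, L, H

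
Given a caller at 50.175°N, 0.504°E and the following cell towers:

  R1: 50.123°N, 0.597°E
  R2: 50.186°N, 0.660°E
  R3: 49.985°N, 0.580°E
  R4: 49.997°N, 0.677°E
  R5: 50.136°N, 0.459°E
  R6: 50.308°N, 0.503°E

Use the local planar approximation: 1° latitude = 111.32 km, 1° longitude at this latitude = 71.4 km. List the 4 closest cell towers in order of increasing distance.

R5, R1, R2, R6

Distances from 50.175°N, 0.504°E:
R1: √((-0.052·111.32)² + (0.093·71.4)²) = √(33.50835 + 44.09226) = 8.809 km
R2: √((0.011·111.32)² + (0.156·71.4)²) = √(1.49945 + 124.06395) = 11.206 km
R3: √((-0.190·111.32)² + (0.076·71.4)²) = √(447.35634 + 29.44582) = 21.836 km
R4: √((-0.178·111.32)² + (0.173·71.4)²) = √(392.63264 + 152.57684) = 23.350 km
R5: √((-0.039·111.32)² + (-0.045·71.4)²) = √(18.84845 + 10.32337) = 5.401 km
R6: √((0.133·111.32)² + (-0.001·71.4)²) = √(219.20461 + 0.00510) = 14.806 km
Sorted: R5 (5.401 km) < R1 (8.809 km) < R2 (11.206 km) < R6 (14.806 km) < R3 (21.836 km) < R4 (23.350 km)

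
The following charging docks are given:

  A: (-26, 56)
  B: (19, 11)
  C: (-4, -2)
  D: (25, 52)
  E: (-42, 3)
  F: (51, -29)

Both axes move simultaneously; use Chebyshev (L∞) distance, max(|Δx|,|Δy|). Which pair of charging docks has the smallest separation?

Pairwise distances:
A–B: max(|45|, |-45|) = 45
A–C: max(|22|, |-58|) = 58
A–D: max(|51|, |-4|) = 51
A–E: max(|-16|, |-53|) = 53
A–F: max(|77|, |-85|) = 85
B–C: max(|-23|, |-13|) = 23
B–D: max(|6|, |41|) = 41
B–E: max(|-61|, |-8|) = 61
B–F: max(|32|, |-40|) = 40
C–D: max(|29|, |54|) = 54
C–E: max(|-38|, |5|) = 38
C–F: max(|55|, |-27|) = 55
D–E: max(|-67|, |-49|) = 67
D–F: max(|26|, |-81|) = 81
E–F: max(|93|, |-32|) = 93
Closest pair: B–C at 23.

B and C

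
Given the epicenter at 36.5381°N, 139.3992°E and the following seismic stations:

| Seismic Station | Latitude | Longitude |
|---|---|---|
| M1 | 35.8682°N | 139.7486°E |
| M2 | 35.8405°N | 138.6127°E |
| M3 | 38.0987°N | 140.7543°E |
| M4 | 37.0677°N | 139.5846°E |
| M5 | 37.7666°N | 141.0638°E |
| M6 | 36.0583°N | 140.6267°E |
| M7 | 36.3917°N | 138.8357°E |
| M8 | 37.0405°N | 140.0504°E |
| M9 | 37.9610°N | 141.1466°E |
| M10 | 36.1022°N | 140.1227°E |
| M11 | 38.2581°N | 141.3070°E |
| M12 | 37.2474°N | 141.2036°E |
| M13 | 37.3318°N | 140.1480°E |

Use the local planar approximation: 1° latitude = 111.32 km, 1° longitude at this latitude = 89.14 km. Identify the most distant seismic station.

Distances from 36.5381°N, 139.3992°E:
M1: 80.8159 km
M2: 104.6222 km
M3: 211.5935 km
M4: 61.2277 km
M5: 201.7913 km
M6: 121.7595 km
M7: 52.8081 km
M8: 80.6065 km
M9: 222.1528 km
M10: 80.7090 km
M11: 256.0894 km
M12: 179.1799 km
M13: 110.7332 km
Maximum: M11 at 256.0894 km.

M11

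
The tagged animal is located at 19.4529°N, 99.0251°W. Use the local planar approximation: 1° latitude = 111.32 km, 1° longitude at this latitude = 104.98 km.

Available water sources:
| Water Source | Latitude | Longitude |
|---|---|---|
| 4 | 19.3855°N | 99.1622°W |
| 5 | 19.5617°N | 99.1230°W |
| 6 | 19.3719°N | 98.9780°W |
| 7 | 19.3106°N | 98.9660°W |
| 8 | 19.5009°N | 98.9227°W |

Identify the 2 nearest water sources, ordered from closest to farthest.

Distances from 19.4529°N, 99.0251°W:
4: 16.2310 km
5: 15.8846 km
6: 10.2837 km
7: 17.0125 km
8: 12.0047 km
Sorted: 6 (10.2837 km) < 8 (12.0047 km) < 5 (15.8846 km) < 4 (16.2310 km) < …

6, 8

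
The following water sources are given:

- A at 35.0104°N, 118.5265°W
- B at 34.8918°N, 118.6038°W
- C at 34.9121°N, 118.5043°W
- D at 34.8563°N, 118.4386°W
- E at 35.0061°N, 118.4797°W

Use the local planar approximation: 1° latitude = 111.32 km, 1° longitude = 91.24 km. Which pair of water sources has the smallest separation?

A and E

Pairwise distances:
A–B: √((-0.1186·111.32)² + (-0.0773·91.24)²) = √(174.307379 + 49.742721) = 14.9683 km
A–C: √((-0.0983·111.32)² + (0.0222·91.24)²) = √(119.743909 + 4.102764) = 11.1286 km
A–D: √((-0.1541·111.32)² + (0.0879·91.24)²) = √(294.273851 + 64.320336) = 18.9366 km
A–E: √((-0.0043·111.32)² + (0.0468·91.24)²) = √(0.229131 + 18.233173) = 4.2968 km
B–C: √((0.0203·111.32)² + (0.0995·91.24)²) = √(5.106678 + 82.416983) = 9.3554 km
B–D: √((-0.0355·111.32)² + (0.1652·91.24)²) = √(15.617197 + 227.190747) = 15.5823 km
B–E: √((0.1143·111.32)² + (0.1241·91.24)²) = √(161.897020 + 128.207702) = 17.0325 km
C–D: √((-0.0558·111.32)² + (0.0657·91.24)²) = √(38.584670 + 35.933647) = 8.6324 km
C–E: √((0.0940·111.32)² + (0.0246·91.24)²) = √(109.496970 + 5.037798) = 10.7021 km
D–E: √((0.1498·111.32)² + (-0.0411·91.24)²) = √(278.080171 + 14.062230) = 17.0922 km
Closest pair: A–E at 4.2968 km.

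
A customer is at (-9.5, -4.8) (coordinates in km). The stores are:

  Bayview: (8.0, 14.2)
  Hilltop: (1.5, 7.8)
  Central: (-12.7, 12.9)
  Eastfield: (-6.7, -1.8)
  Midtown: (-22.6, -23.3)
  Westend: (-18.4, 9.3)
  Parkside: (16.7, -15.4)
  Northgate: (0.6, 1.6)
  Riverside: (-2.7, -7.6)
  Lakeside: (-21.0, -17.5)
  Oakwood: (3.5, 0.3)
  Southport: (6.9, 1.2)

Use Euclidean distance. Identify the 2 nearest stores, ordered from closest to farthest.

Eastfield, Riverside

Distances from (-9.5, -4.8):
Bayview: 25.83 km
Hilltop: 16.73 km
Central: 17.99 km
Eastfield: 4.10 km
Midtown: 22.67 km
Westend: 16.67 km
Parkside: 28.26 km
Northgate: 11.96 km
Riverside: 7.35 km
Lakeside: 17.13 km
Oakwood: 13.96 km
Southport: 17.46 km
Sorted: Eastfield (4.10 km) < Riverside (7.35 km) < Northgate (11.96 km) < Oakwood (13.96 km) < …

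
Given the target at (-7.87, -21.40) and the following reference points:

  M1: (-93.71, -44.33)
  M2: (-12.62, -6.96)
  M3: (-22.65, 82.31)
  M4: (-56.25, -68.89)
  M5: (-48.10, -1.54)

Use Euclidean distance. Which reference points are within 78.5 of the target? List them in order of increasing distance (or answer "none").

M2, M5, M4

Distances from (-7.87, -21.40):
M1: √((-85.84)² + (-22.93)²) = √(7368.5056 + 525.7849) = 88.85
M2: √((-4.75)² + (14.44)²) = √(22.5625 + 208.5136) = 15.20
M3: √((-14.78)² + (103.71)²) = √(218.4484 + 10755.7641) = 104.76
M4: √((-48.38)² + (-47.49)²) = √(2340.6244 + 2255.3001) = 67.79
M5: √((-40.23)² + (19.86)²) = √(1618.4529 + 394.4196) = 44.87
Threshold 78.5: M2 (15.20), M5 (44.87), M4 (67.79) are within range.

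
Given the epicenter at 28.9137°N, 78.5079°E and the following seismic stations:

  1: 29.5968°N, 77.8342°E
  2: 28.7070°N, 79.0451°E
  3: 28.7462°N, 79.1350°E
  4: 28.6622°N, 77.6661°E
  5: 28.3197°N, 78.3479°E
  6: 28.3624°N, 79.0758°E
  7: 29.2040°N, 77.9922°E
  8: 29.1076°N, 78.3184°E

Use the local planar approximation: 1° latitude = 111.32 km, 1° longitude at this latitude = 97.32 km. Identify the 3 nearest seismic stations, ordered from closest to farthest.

Distances from 28.9137°N, 78.5079°E:
1: 100.4051 km
2: 57.1199 km
3: 63.8143 km
4: 86.5758 km
5: 67.9327 km
6: 82.5889 km
7: 59.6922 km
8: 28.3905 km
Sorted: 8 (28.3905 km) < 2 (57.1199 km) < 7 (59.6922 km) < 3 (63.8143 km) < 5 (67.9327 km) < …

8, 2, 7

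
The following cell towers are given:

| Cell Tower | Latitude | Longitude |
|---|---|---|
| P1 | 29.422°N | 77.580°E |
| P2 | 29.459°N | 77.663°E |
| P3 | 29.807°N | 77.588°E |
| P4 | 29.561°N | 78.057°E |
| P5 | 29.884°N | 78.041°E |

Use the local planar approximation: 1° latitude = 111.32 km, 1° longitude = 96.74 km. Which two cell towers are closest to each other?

P1 and P2

Pairwise distances:
P1–P2: 9.024 km
P1–P3: 42.865 km
P1–P4: 48.670 km
P1–P5: 68.073 km
P2–P3: 39.413 km
P2–P4: 39.771 km
P2–P5: 59.796 km
P3–P4: 52.995 km
P3–P5: 44.654 km
P4–P5: 35.990 km
Closest pair: P1–P2 at 9.024 km.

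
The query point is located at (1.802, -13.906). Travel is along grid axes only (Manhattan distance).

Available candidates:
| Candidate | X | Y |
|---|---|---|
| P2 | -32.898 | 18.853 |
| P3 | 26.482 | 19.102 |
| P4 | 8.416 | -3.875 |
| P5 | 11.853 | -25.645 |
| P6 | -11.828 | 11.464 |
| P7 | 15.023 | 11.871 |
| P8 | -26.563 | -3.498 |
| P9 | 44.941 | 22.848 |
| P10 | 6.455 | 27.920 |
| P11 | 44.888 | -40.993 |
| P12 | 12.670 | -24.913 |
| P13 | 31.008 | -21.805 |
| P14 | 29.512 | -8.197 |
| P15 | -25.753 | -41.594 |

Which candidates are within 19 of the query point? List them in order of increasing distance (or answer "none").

Distances from (1.802, -13.906):
P2: |-34.700| + |32.759| = 34.700 + 32.759 = 67.459
P3: |24.680| + |33.008| = 24.680 + 33.008 = 57.688
P4: |6.614| + |10.031| = 6.614 + 10.031 = 16.645
P5: |10.051| + |-11.739| = 10.051 + 11.739 = 21.790
P6: |-13.630| + |25.370| = 13.630 + 25.370 = 39.000
P7: |13.221| + |25.777| = 13.221 + 25.777 = 38.998
P8: |-28.365| + |10.408| = 28.365 + 10.408 = 38.773
P9: |43.139| + |36.754| = 43.139 + 36.754 = 79.893
P10: |4.653| + |41.826| = 4.653 + 41.826 = 46.479
P11: |43.086| + |-27.087| = 43.086 + 27.087 = 70.173
P12: |10.868| + |-11.007| = 10.868 + 11.007 = 21.875
P13: |29.206| + |-7.899| = 29.206 + 7.899 = 37.105
P14: |27.710| + |5.709| = 27.710 + 5.709 = 33.419
P15: |-27.555| + |-27.688| = 27.555 + 27.688 = 55.243
Threshold 19: P4 (16.645) is within range.

P4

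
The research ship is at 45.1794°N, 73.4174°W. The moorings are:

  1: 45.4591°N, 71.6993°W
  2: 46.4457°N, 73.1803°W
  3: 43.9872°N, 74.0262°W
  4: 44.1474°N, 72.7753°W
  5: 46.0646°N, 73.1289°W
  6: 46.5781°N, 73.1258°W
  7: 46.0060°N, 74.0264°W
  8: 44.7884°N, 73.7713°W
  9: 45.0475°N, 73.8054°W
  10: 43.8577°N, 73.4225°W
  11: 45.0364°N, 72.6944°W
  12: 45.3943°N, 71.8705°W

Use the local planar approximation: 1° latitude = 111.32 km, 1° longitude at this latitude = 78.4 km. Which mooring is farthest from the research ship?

Distances from 45.1794°N, 73.4174°W:
1: 138.2508 km
2: 142.1849 km
3: 141.0376 km
4: 125.4277 km
5: 101.1030 km
6: 157.3727 km
7: 103.6667 km
8: 51.6173 km
9: 33.7775 km
10: 147.1322 km
11: 58.8761 km
12: 123.6139 km
Maximum: 6 at 157.3727 km.

6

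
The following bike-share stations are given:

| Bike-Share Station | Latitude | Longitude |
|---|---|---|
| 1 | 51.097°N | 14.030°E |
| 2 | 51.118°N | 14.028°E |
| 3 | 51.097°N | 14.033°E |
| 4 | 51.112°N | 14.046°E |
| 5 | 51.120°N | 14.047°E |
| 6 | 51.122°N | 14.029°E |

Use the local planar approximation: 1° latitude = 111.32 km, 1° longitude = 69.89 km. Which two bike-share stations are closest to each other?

1 and 3

Pairwise distances:
1–3: 0.210 km
2–6: 0.451 km
4–5: 0.893 km
5–6: 1.278 km
2–5: 1.346 km
2–4: 1.424 km
4–6: 1.628 km
3–4: 1.901 km
1–4: 2.010 km
1–2: 2.342 km
2–3: 2.364 km
3–5: 2.741 km
1–6: 2.784 km
3–6: 2.797 km
1–5: 2.823 km
Closest pair: 1–3 at 0.210 km.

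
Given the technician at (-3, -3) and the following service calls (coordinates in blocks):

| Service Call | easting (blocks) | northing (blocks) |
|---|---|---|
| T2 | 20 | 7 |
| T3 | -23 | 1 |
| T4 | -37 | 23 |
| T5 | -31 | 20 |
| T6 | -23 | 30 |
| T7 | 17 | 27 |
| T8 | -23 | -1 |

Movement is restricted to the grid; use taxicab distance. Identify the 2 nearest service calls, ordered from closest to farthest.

T8, T3

Distances from (-3, -3):
T2: |23| + |10| = 23 + 10 = 33 blocks
T3: |-20| + |4| = 20 + 4 = 24 blocks
T4: |-34| + |26| = 34 + 26 = 60 blocks
T5: |-28| + |23| = 28 + 23 = 51 blocks
T6: |-20| + |33| = 20 + 33 = 53 blocks
T7: |20| + |30| = 20 + 30 = 50 blocks
T8: |-20| + |2| = 20 + 2 = 22 blocks
Sorted: T8 (22 blocks) < T3 (24 blocks) < T2 (33 blocks) < T7 (50 blocks) < …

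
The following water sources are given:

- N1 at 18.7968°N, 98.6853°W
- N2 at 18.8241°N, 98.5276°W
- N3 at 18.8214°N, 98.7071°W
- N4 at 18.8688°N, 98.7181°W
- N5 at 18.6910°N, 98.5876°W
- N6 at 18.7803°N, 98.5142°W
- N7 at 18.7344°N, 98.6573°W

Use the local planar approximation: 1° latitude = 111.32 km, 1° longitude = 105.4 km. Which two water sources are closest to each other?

Pairwise distances:
N1–N2: 16.8971 km
N1–N3: 3.5747 km
N1–N4: 8.7288 km
N1–N5: 15.6446 km
N1–N6: 18.1272 km
N1–N7: 7.5473 km
N2–N3: 18.9217 km
N2–N4: 20.6861 km
N2–N5: 16.1099 km
N2–N6: 5.0763 km
N2–N7: 16.9289 km
N3–N4: 5.4024 km
N3–N5: 19.2187 km
N3–N6: 20.8401 km
N3–N7: 11.0158 km
N4–N5: 24.1028 km
N4–N6: 23.6416 km
N4–N7: 16.2761 km
N5–N6: 12.5965 km
N5–N7: 8.7926 km
N6–N7: 15.9247 km
Closest pair: N1–N3 at 3.5747 km.

N1 and N3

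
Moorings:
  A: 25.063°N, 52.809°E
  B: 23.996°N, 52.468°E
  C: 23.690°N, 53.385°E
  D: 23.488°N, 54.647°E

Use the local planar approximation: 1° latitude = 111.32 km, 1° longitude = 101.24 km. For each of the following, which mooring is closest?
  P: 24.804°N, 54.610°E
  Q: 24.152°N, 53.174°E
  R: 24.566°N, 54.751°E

P at 24.804°N, 54.610°E:
  A: √((0.259·111.32)² + (-1.801·101.24)²) = √(831.27730 + 33245.41041) = 184.599 km
  B: √((-0.808·111.32)² + (-2.142·101.24)²) = √(8090.38366 + 47026.55943) = 234.770 km
  C: √((-1.114·111.32)² + (-1.225·101.24)²) = √(15378.59915 + 15380.71236) = 175.383 km
  D: √((-1.316·111.32)² + (0.037·101.24)²) = √(21461.40617 + 14.03162) = 146.545 km
  → nearest: D (146.545 km)
Q at 24.152°N, 53.174°E:
  A: √((0.911·111.32)² + (-0.365·101.24)²) = √(10284.49921 + 1365.49465) = 107.935 km
  B: √((-0.156·111.32)² + (-0.706·101.24)²) = √(301.57518 + 5108.73852) = 73.555 km
  C: √((-0.462·111.32)² + (0.211·101.24)²) = √(2645.02844 + 456.31966) = 55.690 km
  D: √((-0.664·111.32)² + (1.473·101.24)²) = √(5463.64602 + 22238.71897) = 166.440 km
  → nearest: C (55.690 km)
R at 24.566°N, 54.751°E:
  A: √((0.497·111.32)² + (-1.942·101.24)²) = √(3060.97070 + 38654.73712) = 204.244 km
  B: √((-0.570·111.32)² + (-2.283·101.24)²) = √(4026.20707 + 53421.50218) = 239.683 km
  C: √((-0.876·111.32)² + (-1.366·101.24)²) = √(9509.43267 + 19125.18618) = 169.218 km
  D: √((-1.078·111.32)² + (-0.104·101.24)²) = √(14400.71041 + 110.85900) = 120.464 km
  → nearest: D (120.464 km)

P→D; Q→C; R→D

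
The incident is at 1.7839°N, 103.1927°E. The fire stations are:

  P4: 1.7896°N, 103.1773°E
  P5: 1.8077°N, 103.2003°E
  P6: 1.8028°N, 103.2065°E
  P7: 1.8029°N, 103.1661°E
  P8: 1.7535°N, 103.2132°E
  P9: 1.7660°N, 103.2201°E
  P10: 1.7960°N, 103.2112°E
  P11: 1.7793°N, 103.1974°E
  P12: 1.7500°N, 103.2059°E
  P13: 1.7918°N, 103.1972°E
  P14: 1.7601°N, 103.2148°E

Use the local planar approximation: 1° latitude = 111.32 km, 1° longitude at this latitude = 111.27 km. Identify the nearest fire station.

Distances from 1.7839°N, 103.1927°E:
P4: 1.8273 km
P5: 2.7811 km
P6: 2.6047 km
P7: 3.6378 km
P8: 4.0811 km
P9: 3.6422 km
P10: 2.4600 km
P11: 0.7319 km
P12: 4.0495 km
P13: 1.0120 km
P14: 3.6147 km
Minimum: P11 at 0.7319 km.

P11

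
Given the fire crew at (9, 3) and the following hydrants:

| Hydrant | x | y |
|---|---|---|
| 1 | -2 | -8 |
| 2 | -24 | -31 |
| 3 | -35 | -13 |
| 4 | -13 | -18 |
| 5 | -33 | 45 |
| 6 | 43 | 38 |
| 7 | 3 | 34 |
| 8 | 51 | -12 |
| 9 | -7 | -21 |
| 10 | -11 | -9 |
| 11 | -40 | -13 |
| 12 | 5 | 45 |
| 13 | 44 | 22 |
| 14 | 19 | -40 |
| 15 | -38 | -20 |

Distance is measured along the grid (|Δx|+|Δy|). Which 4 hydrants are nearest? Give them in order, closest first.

1, 10, 7, 9

Distances from (9, 3):
1: |-11| + |-11| = 11 + 11 = 22
2: |-33| + |-34| = 33 + 34 = 67
3: |-44| + |-16| = 44 + 16 = 60
4: |-22| + |-21| = 22 + 21 = 43
5: |-42| + |42| = 42 + 42 = 84
6: |34| + |35| = 34 + 35 = 69
7: |-6| + |31| = 6 + 31 = 37
8: |42| + |-15| = 42 + 15 = 57
9: |-16| + |-24| = 16 + 24 = 40
10: |-20| + |-12| = 20 + 12 = 32
11: |-49| + |-16| = 49 + 16 = 65
12: |-4| + |42| = 4 + 42 = 46
13: |35| + |19| = 35 + 19 = 54
14: |10| + |-43| = 10 + 43 = 53
15: |-47| + |-23| = 47 + 23 = 70
Sorted: 1 (22) < 10 (32) < 7 (37) < 9 (40) < 4 (43) < 12 (46) < …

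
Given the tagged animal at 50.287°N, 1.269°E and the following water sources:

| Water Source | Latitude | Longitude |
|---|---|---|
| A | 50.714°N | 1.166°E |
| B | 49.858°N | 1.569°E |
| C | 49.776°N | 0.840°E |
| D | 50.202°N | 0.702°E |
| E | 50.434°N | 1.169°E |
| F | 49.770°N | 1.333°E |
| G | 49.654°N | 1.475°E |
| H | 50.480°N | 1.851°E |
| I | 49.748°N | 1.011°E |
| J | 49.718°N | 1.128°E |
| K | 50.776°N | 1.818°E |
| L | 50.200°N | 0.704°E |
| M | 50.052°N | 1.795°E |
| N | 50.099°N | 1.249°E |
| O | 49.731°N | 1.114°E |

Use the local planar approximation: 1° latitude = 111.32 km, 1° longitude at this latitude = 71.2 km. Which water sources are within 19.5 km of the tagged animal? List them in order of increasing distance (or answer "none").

Distances from 50.287°N, 1.269°E:
A: √((0.427·111.32)² + (-0.103·71.2)²) = √(2259.44693 + 53.78169) = 48.096 km
B: √((-0.429·111.32)² + (0.300·71.2)²) = √(2280.66228 + 456.24960) = 52.316 km
C: √((-0.511·111.32)² + (-0.429·71.2)²) = √(3235.84862 + 932.98481) = 64.567 km
D: √((-0.085·111.32)² + (-0.567·71.2)²) = √(89.53323 + 1629.76920) = 41.464 km
E: √((0.147·111.32)² + (-0.100·71.2)²) = √(267.78181 + 50.69440) = 17.846 km
F: √((-0.517·111.32)² + (0.064·71.2)²) = √(3312.28335 + 20.76443) = 57.733 km
G: √((-0.633·111.32)² + (0.206·71.2)²) = √(4965.39515 + 215.12676) = 71.976 km
H: √((0.193·111.32)² + (0.582·71.2)²) = √(461.59491 + 1717.14099) = 46.677 km
I: √((-0.539·111.32)² + (-0.258·71.2)²) = √(3600.17760 + 337.44220) = 62.750 km
J: √((-0.569·111.32)² + (-0.141·71.2)²) = √(4012.09242 + 100.78554) = 64.132 km
K: √((0.489·111.32)² + (0.549·71.2)²) = √(2963.22148 + 1527.93429) = 67.016 km
L: √((-0.087·111.32)² + (-0.565·71.2)²) = √(93.79613 + 1618.29198) = 41.377 km
M: √((-0.235·111.32)² + (0.526·71.2)²) = √(684.35606 + 1402.59238) = 45.683 km
N: √((-0.188·111.32)² + (-0.020·71.2)²) = √(437.98788 + 2.02778) = 20.977 km
O: √((-0.556·111.32)² + (-0.155·71.2)²) = √(3830.85733 + 121.79330) = 62.870 km
Threshold 19.5 km: E (17.846 km) is within range.

E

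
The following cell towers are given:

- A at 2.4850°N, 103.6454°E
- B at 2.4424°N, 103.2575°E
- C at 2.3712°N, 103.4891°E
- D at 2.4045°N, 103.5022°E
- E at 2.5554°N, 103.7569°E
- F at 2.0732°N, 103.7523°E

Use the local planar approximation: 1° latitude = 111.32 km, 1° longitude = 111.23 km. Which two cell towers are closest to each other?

Pairwise distances:
A–B: 43.4059 km
A–C: 21.5112 km
A–D: 18.2759 km
A–E: 14.6707 km
A–F: 47.3586 km
B–C: 26.9526 km
B–D: 27.5430 km
B–E: 56.9548 km
B–F: 68.6890 km
C–D: 3.9831 km
C–E: 36.1628 km
C–F: 44.2441 km
D–E: 32.9361 km
D–F: 46.1956 km
E–F: 53.6809 km
Closest pair: C–D at 3.9831 km.

C and D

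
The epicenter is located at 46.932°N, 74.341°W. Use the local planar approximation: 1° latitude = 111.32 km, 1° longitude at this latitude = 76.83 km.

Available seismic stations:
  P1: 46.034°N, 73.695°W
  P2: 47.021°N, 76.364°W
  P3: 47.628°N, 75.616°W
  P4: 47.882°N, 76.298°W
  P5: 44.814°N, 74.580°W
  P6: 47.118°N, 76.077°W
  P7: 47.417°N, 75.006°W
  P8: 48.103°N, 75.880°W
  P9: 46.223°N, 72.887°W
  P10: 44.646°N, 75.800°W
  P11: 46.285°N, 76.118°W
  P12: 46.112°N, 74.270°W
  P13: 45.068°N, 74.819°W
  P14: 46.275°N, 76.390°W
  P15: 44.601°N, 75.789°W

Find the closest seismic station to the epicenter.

P7

Distances from 46.932°N, 74.341°W:
P1: √((-0.898·111.32)² + (0.646·76.83)²) = √(9993.07320 + 2463.35329) = 111.608 km
P2: √((0.089·111.32)² + (-2.023·76.83)²) = √(98.15816 + 24157.58031) = 155.743 km
P3: √((0.696·111.32)² + (-1.275·76.83)²) = √(6002.95205 + 9595.81874) = 124.895 km
P4: √((0.950·111.32)² + (-1.957·76.83)²) = √(11183.90852 + 22607.01996) = 183.823 km
P5: √((-2.118·111.32)² + (-0.239·76.83)²) = √(55590.20900 + 337.17663) = 236.490 km
P6: √((0.186·111.32)² + (-1.736·76.83)²) = √(428.71856 + 17789.39212) = 134.974 km
P7: √((0.485·111.32)² + (-0.665·76.83)²) = √(2914.94170 + 2610.38735) = 74.333 km
P8: √((1.171·111.32)² + (-1.539·76.83)²) = √(16992.61374 + 13981.02158) = 175.993 km
P9: √((-0.709·111.32)² + (1.454·76.83)²) = √(6229.29453 + 12479.30731) = 136.779 km
P10: √((-2.286·111.32)² + (-1.459·76.83)²) = √(64758.80819 + 12565.28230) = 278.072 km
P11: √((-0.647·111.32)² + (-1.777·76.83)²) = √(5187.46234 + 18639.59715) = 154.360 km
P12: √((-0.820·111.32)² + (0.071·76.83)²) = √(8332.47655 + 29.75626) = 91.445 km
P13: √((-1.864·111.32)² + (-0.478·76.83)²) = √(43056.44920 + 1348.70653) = 210.725 km
P14: √((-0.657·111.32)² + (-2.049·76.83)²) = √(5349.05587 + 24782.52672) = 173.585 km
P15: √((-2.331·111.32)² + (-1.448·76.83)²) = √(67333.46165 + 12376.52690) = 282.330 km
Minimum: P7 at 74.333 km.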